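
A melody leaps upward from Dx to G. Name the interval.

The letter names run D→G, a span of 3 letter steps, so the interval is some kind of fourth.
D## to G is 3 semitones. A perfect fourth is 5, so 3 makes it doubly diminished.

doubly diminished fourth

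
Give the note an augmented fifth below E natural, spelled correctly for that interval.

Ab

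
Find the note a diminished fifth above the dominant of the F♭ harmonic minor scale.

The dominant of Fb harmonic minor is Cb.
A diminished fifth (6 semitones) above Cb lands on the letter G, giving Gbb.

Gbb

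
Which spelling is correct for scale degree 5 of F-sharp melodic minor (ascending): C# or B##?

C#

Each scale degree takes a distinct letter name. Degree 5 of a scale on F must use the letter C.
C# and B## are enharmonically the same pitch, but only C# uses the letter C, so it is the correct spelling here.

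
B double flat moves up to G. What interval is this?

Counting letters B–C–D–E–F–G gives a sixth.
Bbb→G = 10 semitones, 1 wider than the major sixth (9), so augmented.

augmented sixth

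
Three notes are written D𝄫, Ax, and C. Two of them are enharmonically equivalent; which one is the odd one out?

A##

In 12-tone equal temperament, enharmonic equivalents share a pitch class. Dbb is pitch class 0; A## is pitch class 11; C is pitch class 0.
Dbb and C share pitch class 0, while A## is pitch class 11.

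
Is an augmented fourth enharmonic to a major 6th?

An augmented fourth spans 6 semitones; a major sixth spans 9.
The spans differ, so they are not enharmonic equivalents.

No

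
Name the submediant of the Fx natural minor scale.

Degree 6 takes the letter 5 steps above F, which is D.
In natural minor, degree 6 sits 8 semitones above the tonic. F## + 8 semitones is pitch class 3, spelled on D as D#.

D#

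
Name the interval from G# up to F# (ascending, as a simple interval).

minor seventh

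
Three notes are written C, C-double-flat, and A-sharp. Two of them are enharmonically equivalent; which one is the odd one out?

In 12-tone equal temperament, enharmonic equivalents share a pitch class. C is pitch class 0; Cbb is pitch class 10; A# is pitch class 10.
Cbb and A# share pitch class 10, while C is pitch class 0.

C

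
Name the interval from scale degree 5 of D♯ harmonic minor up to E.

diminished fifth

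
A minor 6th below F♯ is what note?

A#

F down a major sixth is Ab, so the target letter is A.
From F#, a minor sixth is 8 semitones down: A#.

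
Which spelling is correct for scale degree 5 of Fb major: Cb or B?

Each scale degree takes a distinct letter name. Degree 5 of a scale on F must use the letter C.
Cb and B are enharmonically the same pitch, but only Cb uses the letter C, so it is the correct spelling here.

Cb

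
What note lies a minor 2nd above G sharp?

G up a major second is A, so the target letter is A.
From G#, a minor second is 1 semitone up: A.

A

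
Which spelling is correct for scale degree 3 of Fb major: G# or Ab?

Each scale degree takes a distinct letter name. Degree 3 of a scale on F must use the letter A.
Ab and G# are enharmonically the same pitch, but only Ab uses the letter A, so it is the correct spelling here.

Ab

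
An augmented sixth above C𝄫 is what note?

Ab

A sixth above C lands on the letter A.
An augmented sixth spans 10 semitones, so Cbb moves to pitch class 8. On the letter A that is Ab.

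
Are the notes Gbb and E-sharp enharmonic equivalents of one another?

Gbb is pitch class 5; E# is pitch class 5.
All spellings map to pitch class 5, so they are enharmonically equivalent.

Yes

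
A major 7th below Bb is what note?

A seventh below B lands on the letter C.
A major seventh spans 11 semitones, so Bb moves to pitch class 11. On the letter C that is Cb.

Cb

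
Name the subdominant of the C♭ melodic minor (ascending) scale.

Degree 4 takes the letter 3 steps above C, which is F.
In melodic minor (ascending), degree 4 sits 5 semitones above the tonic. Cb + 5 semitones is pitch class 4, spelled on F as Fb.

Fb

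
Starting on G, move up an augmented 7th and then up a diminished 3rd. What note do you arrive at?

A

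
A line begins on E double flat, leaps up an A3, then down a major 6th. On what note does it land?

Bb

An augmented third up from Ebb is G (letter G, 5 semitones up).
A major sixth down from G is Bb (letter B, 9 semitones down).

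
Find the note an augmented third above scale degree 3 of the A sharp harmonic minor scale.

Scale degree 3 of A# harmonic minor is C#.
An augmented third (5 semitones) above C# lands on the letter E, giving E##.

E##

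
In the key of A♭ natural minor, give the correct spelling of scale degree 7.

Gb

Degree 7 takes the letter 6 steps above A, which is G.
In natural minor, degree 7 sits 10 semitones above the tonic. Ab + 10 semitones is pitch class 6, spelled on G as Gb.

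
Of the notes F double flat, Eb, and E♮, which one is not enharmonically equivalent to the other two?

In 12-tone equal temperament, enharmonic equivalents share a pitch class. Fbb is pitch class 3; Eb is pitch class 3; E is pitch class 4.
Fbb and Eb share pitch class 3, while E is pitch class 4.

E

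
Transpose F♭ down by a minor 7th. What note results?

F down a major seventh is Gb, so the target letter is G.
From Fb, a minor seventh is 10 semitones down: Gb.

Gb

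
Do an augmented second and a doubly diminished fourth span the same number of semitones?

An augmented second spans 3 semitones; a doubly diminished fourth spans 3.
They are enharmonically equivalent.

Yes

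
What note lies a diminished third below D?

B#

A third below D lands on the letter B.
A diminished third spans 2 semitones, so D moves to pitch class 0. On the letter B that is B#.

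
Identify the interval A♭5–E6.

augmented fifth

The letter names run A→E, a span of 4 letter steps, so the interval is some kind of fifth.
Ab to E is 8 semitones. A perfect fifth is 7, so 8 makes it augmented.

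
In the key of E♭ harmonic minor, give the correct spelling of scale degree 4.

Degree 4 takes the letter 3 steps above E, which is A.
In harmonic minor, degree 4 sits 5 semitones above the tonic. Eb + 5 semitones is pitch class 8, spelled on A as Ab.

Ab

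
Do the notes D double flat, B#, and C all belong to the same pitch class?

Yes

Dbb is pitch class 0; B# is pitch class 0; C is pitch class 0.
All spellings map to pitch class 0, so they are enharmonically equivalent.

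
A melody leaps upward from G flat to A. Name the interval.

The letter names run G→A, a span of 1 letter step, so the interval is some kind of second.
Gb to A is 3 semitones. A major second is 2, so 3 makes it augmented.

augmented second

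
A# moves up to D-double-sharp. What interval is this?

augmented fourth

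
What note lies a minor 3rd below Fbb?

F down a major third is Db, so the target letter is D.
From Fbb, a minor third is 3 semitones down: Dbb.

Dbb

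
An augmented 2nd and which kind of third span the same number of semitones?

minor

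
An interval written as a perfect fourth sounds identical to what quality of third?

augmented

A perfect fourth spans 5 semitones.
A third spanning 5 semitones is augmented (the major third is 4).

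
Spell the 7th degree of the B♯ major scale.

A##

The B# major scale runs B# C## D## E# F## G## A##.
Degree 7 is A##.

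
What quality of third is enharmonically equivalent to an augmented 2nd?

An augmented second spans 3 semitones.
A third spanning 3 semitones is minor (the major third is 4).

minor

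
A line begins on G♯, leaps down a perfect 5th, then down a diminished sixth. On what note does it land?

E##

A perfect fifth down from G# is C# (letter C, 7 semitones down).
A diminished sixth down from C# is E## (letter E, 7 semitones down).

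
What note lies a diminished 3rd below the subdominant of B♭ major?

The subdominant of Bb major is Eb.
A diminished third (2 semitones) below Eb lands on the letter C, giving C#.

C#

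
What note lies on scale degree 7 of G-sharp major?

F##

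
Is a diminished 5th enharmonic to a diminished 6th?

A diminished fifth spans 6 semitones; a diminished sixth spans 7.
The spans differ, so they are not enharmonic equivalents.

No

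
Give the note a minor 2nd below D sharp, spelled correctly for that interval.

C##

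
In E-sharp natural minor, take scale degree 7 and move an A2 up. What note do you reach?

Scale degree 7 of E# natural minor is D#.
An augmented second (3 semitones) above D# lands on the letter E, giving E##.

E##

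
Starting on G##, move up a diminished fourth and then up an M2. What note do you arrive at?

A diminished fourth up from G## is C# (letter C, 4 semitones up).
A major second up from C# is D# (letter D, 2 semitones up).

D#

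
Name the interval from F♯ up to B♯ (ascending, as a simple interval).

Counting letters F–G–A–B gives a fourth.
F#→B# = 6 semitones, 1 wider than the perfect fourth (5), so augmented.

augmented fourth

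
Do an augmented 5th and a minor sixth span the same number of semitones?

An augmented fifth spans 8 semitones; a minor sixth spans 8.
They are enharmonically equivalent.

Yes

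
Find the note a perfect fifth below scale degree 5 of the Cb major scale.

Cb

Scale degree 5 of Cb major is Gb.
A perfect fifth (7 semitones) below Gb lands on the letter C, giving Cb.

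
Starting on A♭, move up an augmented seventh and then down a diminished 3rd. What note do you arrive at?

An augmented seventh up from Ab is G# (letter G, 12 semitones up).
A diminished third down from G# is E## (letter E, 2 semitones down).

E##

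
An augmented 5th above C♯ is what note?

G##

C up a perfect fifth is G, so the target letter is G.
From C#, an augmented fifth is 8 semitones up: G##.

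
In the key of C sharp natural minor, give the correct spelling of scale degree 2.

Degree 2 takes the letter 1 step above C, which is D.
In natural minor, degree 2 sits 2 semitones above the tonic. C# + 2 semitones is pitch class 3, spelled on D as D#.

D#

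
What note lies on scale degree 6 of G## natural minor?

E#

The G## natural minor scale runs G## A## B# C## D## E# F##.
Degree 6 is E#.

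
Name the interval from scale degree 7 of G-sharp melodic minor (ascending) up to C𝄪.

perfect fifth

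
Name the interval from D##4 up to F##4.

minor third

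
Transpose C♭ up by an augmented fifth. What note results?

C up a perfect fifth is G, so the target letter is G.
From Cb, an augmented fifth is 8 semitones up: G.

G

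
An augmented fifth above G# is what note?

A fifth above G lands on the letter D.
An augmented fifth spans 8 semitones, so G# moves to pitch class 4. On the letter D that is D##.

D##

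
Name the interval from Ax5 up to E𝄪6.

perfect fifth

Counting letters A–B–C–D–E gives a fifth.
A##→E## = 7 semitones, exactly the perfect fifth.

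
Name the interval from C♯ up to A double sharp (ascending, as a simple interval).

augmented sixth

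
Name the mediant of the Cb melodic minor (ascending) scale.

Ebb

The Cb melodic minor (ascending) scale runs Cb Db Ebb Fb Gb Ab Bb.
Degree 3 is Ebb.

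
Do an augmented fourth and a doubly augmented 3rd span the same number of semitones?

Yes

An augmented fourth spans 6 semitones; a doubly augmented third spans 6.
They are enharmonically equivalent.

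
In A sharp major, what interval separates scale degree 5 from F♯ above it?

minor second

Scale degree 5 of A# major is E#.
E# up to F#: letters E→F make it a second; 1 semitone makes it minor.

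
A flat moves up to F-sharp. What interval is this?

augmented sixth

Counting letters A–B–C–D–E–F gives a sixth.
Ab→F# = 10 semitones, 1 wider than the major sixth (9), so augmented.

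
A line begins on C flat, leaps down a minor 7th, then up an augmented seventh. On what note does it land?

C#

A minor seventh down from Cb is Db (letter D, 10 semitones down).
An augmented seventh up from Db is C# (letter C, 12 semitones up).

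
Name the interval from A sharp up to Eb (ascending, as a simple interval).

The letter names run A→E, a span of 4 letter steps, so the interval is some kind of fifth.
A# to Eb is 5 semitones. A perfect fifth is 7, so 5 makes it doubly diminished.

doubly diminished fifth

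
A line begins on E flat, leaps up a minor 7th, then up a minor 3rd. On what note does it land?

A minor seventh up from Eb is Db (letter D, 10 semitones up).
A minor third up from Db is Fb (letter F, 3 semitones up).

Fb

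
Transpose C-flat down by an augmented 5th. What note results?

Fbb

A fifth below C lands on the letter F.
An augmented fifth spans 8 semitones, so Cb moves to pitch class 3. On the letter F that is Fbb.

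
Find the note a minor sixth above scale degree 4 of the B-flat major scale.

Cb

Scale degree 4 of Bb major is Eb.
A minor sixth (8 semitones) above Eb lands on the letter C, giving Cb.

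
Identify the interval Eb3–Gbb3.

Counting letters E–F–G gives a third.
Eb→Gbb = 2 semitones, 2 narrower than the major third (4), so diminished.

diminished third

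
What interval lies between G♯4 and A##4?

augmented second

Counting letters G–A gives a second.
G#→A## = 3 semitones, 1 wider than the major second (2), so augmented.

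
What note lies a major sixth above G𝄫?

Ebb

G up a major sixth is E, so the target letter is E.
From Gbb, a major sixth is 9 semitones up: Ebb.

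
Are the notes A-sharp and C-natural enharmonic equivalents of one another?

No

Two spellings are enharmonically equivalent only if they share a pitch class.
Here A# → 10, C → 0; 0 ≠ 10, so they are not.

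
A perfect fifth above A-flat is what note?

Eb

A fifth above A lands on the letter E.
A perfect fifth spans 7 semitones, so Ab moves to pitch class 3. On the letter E that is Eb.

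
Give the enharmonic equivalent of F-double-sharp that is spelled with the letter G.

G

F## is pitch class 7. The letter G alone is pitch class 7.
Pitch class 7 on G needs no accidental: G.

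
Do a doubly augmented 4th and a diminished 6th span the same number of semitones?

Yes

A doubly augmented fourth spans 7 semitones; a diminished sixth spans 7.
They are enharmonically equivalent.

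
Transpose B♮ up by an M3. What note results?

D#

A third above B lands on the letter D.
A major third spans 4 semitones, so B moves to pitch class 3. On the letter D that is D#.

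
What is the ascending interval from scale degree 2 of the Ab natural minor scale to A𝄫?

Scale degree 2 of Ab natural minor is Bb.
Bb up to Abb: letters B→A make it a seventh; 9 semitones makes it diminished.

diminished seventh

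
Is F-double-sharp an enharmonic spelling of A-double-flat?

F## is pitch class 7; Abb is pitch class 7.
All spellings map to pitch class 7, so they are enharmonically equivalent.

Yes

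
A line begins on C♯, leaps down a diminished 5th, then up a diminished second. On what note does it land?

G

A diminished fifth down from C# is F## (letter F, 6 semitones down).
A diminished second up from F## is G (letter G, 0 semitones up).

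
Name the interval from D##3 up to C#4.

diminished seventh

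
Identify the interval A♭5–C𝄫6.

diminished third

Counting letters A–B–C gives a third.
Ab→Cbb = 2 semitones, 2 narrower than the major third (4), so diminished.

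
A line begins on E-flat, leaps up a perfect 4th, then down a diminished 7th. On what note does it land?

B

A perfect fourth up from Eb is Ab (letter A, 5 semitones up).
A diminished seventh down from Ab is B (letter B, 9 semitones down).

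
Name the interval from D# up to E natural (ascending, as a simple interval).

The letter names run D→E, a span of 1 letter step, so the interval is some kind of second.
D# to E is 1 semitone. A major second is 2, so 1 makes it minor.

minor second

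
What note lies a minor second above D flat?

Ebb

D up a major second is E, so the target letter is E.
From Db, a minor second is 1 semitone up: Ebb.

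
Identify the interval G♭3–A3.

The letter names run G→A, a span of 1 letter step, so the interval is some kind of second.
Gb to A is 3 semitones. A major second is 2, so 3 makes it augmented.

augmented second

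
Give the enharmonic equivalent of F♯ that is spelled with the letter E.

F# is pitch class 6. The letter E alone is pitch class 4.
To reach pitch class 6 from E requires an offset of +2 semitones, i.e. double sharp: E##.

E##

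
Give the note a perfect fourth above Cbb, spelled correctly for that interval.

Fbb

A fourth above C lands on the letter F.
A perfect fourth spans 5 semitones, so Cbb moves to pitch class 3. On the letter F that is Fbb.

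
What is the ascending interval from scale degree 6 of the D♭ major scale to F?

perfect fifth

Scale degree 6 of Db major is Bb.
Bb up to F: letters B→F make it a fifth; 7 semitones makes it perfect.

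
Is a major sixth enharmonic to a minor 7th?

A major sixth spans 9 semitones; a minor seventh spans 10.
The spans differ, so they are not enharmonic equivalents.

No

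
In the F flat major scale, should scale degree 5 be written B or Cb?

Cb

Each scale degree takes a distinct letter name. Degree 5 of a scale on F must use the letter C.
Cb and B are enharmonically the same pitch, but only Cb uses the letter C, so it is the correct spelling here.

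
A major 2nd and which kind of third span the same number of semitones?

diminished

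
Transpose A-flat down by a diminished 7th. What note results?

B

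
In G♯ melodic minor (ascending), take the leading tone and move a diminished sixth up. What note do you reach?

The leading tone of G# melodic minor (ascending) is F##.
A diminished sixth (7 semitones) above F## lands on the letter D, giving D.

D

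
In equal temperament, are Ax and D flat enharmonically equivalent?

A## is pitch class 11; Db is pitch class 1.
The pitch classes differ (11 vs. 1), so they are not enharmonic equivalents.

No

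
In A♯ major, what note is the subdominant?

D#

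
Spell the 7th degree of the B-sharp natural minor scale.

A#

The B# natural minor scale runs B# C## D# E# F## G# A#.
Degree 7 is A#.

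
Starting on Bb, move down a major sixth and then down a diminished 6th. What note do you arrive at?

F#

A major sixth down from Bb is Db (letter D, 9 semitones down).
A diminished sixth down from Db is F# (letter F, 7 semitones down).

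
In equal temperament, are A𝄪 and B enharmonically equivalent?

Yes

A## = pitch class 11 and B = pitch class 11 — the same pitch class, so they are enharmonic equivalents.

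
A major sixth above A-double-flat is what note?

Fb

A sixth above A lands on the letter F.
A major sixth spans 9 semitones, so Abb moves to pitch class 4. On the letter F that is Fb.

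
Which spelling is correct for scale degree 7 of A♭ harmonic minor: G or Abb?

G

Each scale degree takes a distinct letter name. Degree 7 of a scale on A must use the letter G.
G and Abb are enharmonically the same pitch, but only G uses the letter G, so it is the correct spelling here.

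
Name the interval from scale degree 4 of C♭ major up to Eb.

major seventh

Scale degree 4 of Cb major is Fb.
Fb up to Eb: letters F→E make it a seventh; 11 semitones makes it major.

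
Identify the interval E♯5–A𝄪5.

augmented fourth

Counting letters E–F–G–A gives a fourth.
E#→A## = 6 semitones, 1 wider than the perfect fourth (5), so augmented.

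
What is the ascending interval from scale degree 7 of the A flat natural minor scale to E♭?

major sixth

Scale degree 7 of Ab natural minor is Gb.
Gb up to Eb: letters G→E make it a sixth; 9 semitones makes it major.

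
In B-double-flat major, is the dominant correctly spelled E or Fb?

Fb

Each scale degree takes a distinct letter name. Degree 5 of a scale on B must use the letter F.
Fb and E are enharmonically the same pitch, but only Fb uses the letter F, so it is the correct spelling here.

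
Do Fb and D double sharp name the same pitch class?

Yes

Fb is pitch class 4; D## is pitch class 4.
All spellings map to pitch class 4, so they are enharmonically equivalent.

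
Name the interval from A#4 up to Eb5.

doubly diminished fifth

The letter names run A→E, a span of 4 letter steps, so the interval is some kind of fifth.
A# to Eb is 5 semitones. A perfect fifth is 7, so 5 makes it doubly diminished.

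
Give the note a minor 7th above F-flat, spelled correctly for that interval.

Ebb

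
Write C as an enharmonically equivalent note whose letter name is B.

Plain B sits 1 semitone below C, so on the letter B the same pitch needs a sharp: B#.

B#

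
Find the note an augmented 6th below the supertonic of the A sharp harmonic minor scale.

D

The supertonic of A# harmonic minor is B#.
An augmented sixth (10 semitones) below B# lands on the letter D, giving D.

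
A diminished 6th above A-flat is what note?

Fbb

A up a major sixth is F#, so the target letter is F.
From Ab, a diminished sixth is 7 semitones up: Fbb.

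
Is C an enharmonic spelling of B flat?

No

Two spellings are enharmonically equivalent only if they share a pitch class.
Here C → 0, Bb → 10; 0 ≠ 10, so they are not.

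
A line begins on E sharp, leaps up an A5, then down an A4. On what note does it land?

F##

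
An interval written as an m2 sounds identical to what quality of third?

A minor second spans 1 semitone.
A third spanning 1 semitone is doubly diminished (the major third is 4).

doubly diminished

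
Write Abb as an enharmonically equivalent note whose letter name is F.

Plain F sits 2 semitones below Abb, so on the letter F the same pitch needs a double sharp: F##.

F##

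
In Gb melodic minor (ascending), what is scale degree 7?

The Gb melodic minor (ascending) scale runs Gb Ab Bbb Cb Db Eb F.
Degree 7 is F.

F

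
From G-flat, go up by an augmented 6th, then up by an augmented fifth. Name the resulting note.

B#

An augmented sixth up from Gb is E (letter E, 10 semitones up).
An augmented fifth up from E is B# (letter B, 8 semitones up).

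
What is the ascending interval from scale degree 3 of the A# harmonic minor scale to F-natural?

Scale degree 3 of A# harmonic minor is C#.
C# up to F: letters C→F make it a fourth; 4 semitones makes it diminished.

diminished fourth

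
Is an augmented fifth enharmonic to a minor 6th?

Yes

An augmented fifth spans 8 semitones; a minor sixth spans 8.
They are enharmonically equivalent.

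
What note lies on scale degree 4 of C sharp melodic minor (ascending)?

F#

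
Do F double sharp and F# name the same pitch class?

Two spellings are enharmonically equivalent only if they share a pitch class.
Here F## → 7, F# → 6; 6 ≠ 7, so they are not.

No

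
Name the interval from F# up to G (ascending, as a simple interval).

minor second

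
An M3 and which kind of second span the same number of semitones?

doubly augmented

A major third spans 4 semitones.
A second spanning 4 semitones is doubly augmented (the major second is 2).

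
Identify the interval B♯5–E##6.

augmented fourth

Counting letters B–C–D–E gives a fourth.
B#→E## = 6 semitones, 1 wider than the perfect fourth (5), so augmented.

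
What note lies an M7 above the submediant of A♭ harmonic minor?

Eb

The submediant of Ab harmonic minor is Fb.
A major seventh (11 semitones) above Fb lands on the letter E, giving Eb.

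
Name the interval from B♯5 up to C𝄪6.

major second

The letter names run B→C, a span of 1 letter step, so the interval is some kind of second.
B# to C## is 2 semitones. A major second is 2, so 2 makes it major.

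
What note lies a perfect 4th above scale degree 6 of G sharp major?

A#

Scale degree 6 of G# major is E#.
A perfect fourth (5 semitones) above E# lands on the letter A, giving A#.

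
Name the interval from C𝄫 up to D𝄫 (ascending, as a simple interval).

major second

Counting letters C–D gives a second.
Cbb→Dbb = 2 semitones, exactly the major second.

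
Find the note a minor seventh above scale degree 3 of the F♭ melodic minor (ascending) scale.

Gbb

Scale degree 3 of Fb melodic minor (ascending) is Abb.
A minor seventh (10 semitones) above Abb lands on the letter G, giving Gbb.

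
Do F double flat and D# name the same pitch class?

Yes

Fbb is pitch class 3; D# is pitch class 3.
All spellings map to pitch class 3, so they are enharmonically equivalent.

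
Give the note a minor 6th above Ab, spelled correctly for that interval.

Fb

A up a major sixth is F#, so the target letter is F.
From Ab, a minor sixth is 8 semitones up: Fb.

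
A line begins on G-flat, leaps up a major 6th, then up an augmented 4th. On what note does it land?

A

A major sixth up from Gb is Eb (letter E, 9 semitones up).
An augmented fourth up from Eb is A (letter A, 6 semitones up).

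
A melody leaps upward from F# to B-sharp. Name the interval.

Counting letters F–G–A–B gives a fourth.
F#→B# = 6 semitones, 1 wider than the perfect fourth (5), so augmented.

augmented fourth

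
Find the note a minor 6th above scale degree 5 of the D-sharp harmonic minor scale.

F#

Scale degree 5 of D# harmonic minor is A#.
A minor sixth (8 semitones) above A# lands on the letter F, giving F#.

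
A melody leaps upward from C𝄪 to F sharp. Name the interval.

Counting letters C–D–E–F gives a fourth.
C##→F# = 4 semitones, 1 narrower than the perfect fourth (5), so diminished.

diminished fourth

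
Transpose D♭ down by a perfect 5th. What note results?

Gb

A fifth below D lands on the letter G.
A perfect fifth spans 7 semitones, so Db moves to pitch class 6. On the letter G that is Gb.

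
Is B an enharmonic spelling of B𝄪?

No

Two spellings are enharmonically equivalent only if they share a pitch class.
Here B → 11, B## → 1; 1 ≠ 11, so they are not.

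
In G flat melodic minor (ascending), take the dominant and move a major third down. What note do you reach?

The dominant of Gb melodic minor (ascending) is Db.
A major third (4 semitones) below Db lands on the letter B, giving Bbb.

Bbb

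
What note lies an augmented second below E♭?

Dbb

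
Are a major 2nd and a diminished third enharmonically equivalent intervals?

A major second spans 2 semitones; a diminished third spans 2.
They are enharmonically equivalent.

Yes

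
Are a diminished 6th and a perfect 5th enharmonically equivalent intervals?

A diminished sixth spans 7 semitones; a perfect fifth spans 7.
They are enharmonically equivalent.

Yes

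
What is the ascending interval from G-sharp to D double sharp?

augmented fifth

The letter names run G→D, a span of 4 letter steps, so the interval is some kind of fifth.
G# to D## is 8 semitones. A perfect fifth is 7, so 8 makes it augmented.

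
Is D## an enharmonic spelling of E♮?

D## is pitch class 4; E is pitch class 4.
All spellings map to pitch class 4, so they are enharmonically equivalent.

Yes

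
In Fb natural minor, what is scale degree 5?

Cb

Degree 5 takes the letter 4 steps above F, which is C.
In natural minor, degree 5 sits 7 semitones above the tonic. Fb + 7 semitones is pitch class 11, spelled on C as Cb.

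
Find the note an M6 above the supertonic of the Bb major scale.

A

The supertonic of Bb major is C.
A major sixth (9 semitones) above C lands on the letter A, giving A.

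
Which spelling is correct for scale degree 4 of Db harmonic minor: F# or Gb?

Each scale degree takes a distinct letter name. Degree 4 of a scale on D must use the letter G.
Gb and F# are enharmonically the same pitch, but only Gb uses the letter G, so it is the correct spelling here.

Gb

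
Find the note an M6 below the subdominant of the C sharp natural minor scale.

The subdominant of C# natural minor is F#.
A major sixth (9 semitones) below F# lands on the letter A, giving A.

A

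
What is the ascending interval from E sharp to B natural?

diminished fifth

The letter names run E→B, a span of 4 letter steps, so the interval is some kind of fifth.
E# to B is 6 semitones. A perfect fifth is 7, so 6 makes it diminished.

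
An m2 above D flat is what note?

Ebb

A second above D lands on the letter E.
A minor second spans 1 semitone, so Db moves to pitch class 2. On the letter E that is Ebb.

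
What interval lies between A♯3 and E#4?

perfect fifth

Counting letters A–B–C–D–E gives a fifth.
A#→E# = 7 semitones, exactly the perfect fifth.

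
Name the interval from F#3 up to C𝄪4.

augmented fifth

Counting letters F–G–A–B–C gives a fifth.
F#→C## = 8 semitones, 1 wider than the perfect fifth (7), so augmented.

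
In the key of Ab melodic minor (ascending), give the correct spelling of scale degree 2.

Bb

Degree 2 takes the letter 1 step above A, which is B.
In melodic minor (ascending), degree 2 sits 2 semitones above the tonic. Ab + 2 semitones is pitch class 10, spelled on B as Bb.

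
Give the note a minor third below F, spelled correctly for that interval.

D

A third below F lands on the letter D.
A minor third spans 3 semitones, so F moves to pitch class 2. On the letter D that is D.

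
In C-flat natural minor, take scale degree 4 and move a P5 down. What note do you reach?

Scale degree 4 of Cb natural minor is Fb.
A perfect fifth (7 semitones) below Fb lands on the letter B, giving Bbb.

Bbb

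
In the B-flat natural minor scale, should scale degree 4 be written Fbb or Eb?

Eb

Each scale degree takes a distinct letter name. Degree 4 of a scale on B must use the letter E.
Eb and Fbb are enharmonically the same pitch, but only Eb uses the letter E, so it is the correct spelling here.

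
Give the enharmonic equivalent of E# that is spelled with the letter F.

Plain F sits at the same pitch as E#, so on the letter F the same pitch needs a natural: F.

F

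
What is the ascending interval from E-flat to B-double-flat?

The letter names run E→B, a span of 4 letter steps, so the interval is some kind of fifth.
Eb to Bbb is 6 semitones. A perfect fifth is 7, so 6 makes it diminished.

diminished fifth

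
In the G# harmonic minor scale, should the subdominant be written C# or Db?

Each scale degree takes a distinct letter name. Degree 4 of a scale on G must use the letter C.
C# and Db are enharmonically the same pitch, but only C# uses the letter C, so it is the correct spelling here.

C#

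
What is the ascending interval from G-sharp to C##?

augmented fourth

The letter names run G→C, a span of 3 letter steps, so the interval is some kind of fourth.
G# to C## is 6 semitones. A perfect fourth is 5, so 6 makes it augmented.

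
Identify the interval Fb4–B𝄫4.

perfect fourth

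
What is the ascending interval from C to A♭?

minor sixth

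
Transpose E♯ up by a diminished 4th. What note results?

A fourth above E lands on the letter A.
A diminished fourth spans 4 semitones, so E# moves to pitch class 9. On the letter A that is A.

A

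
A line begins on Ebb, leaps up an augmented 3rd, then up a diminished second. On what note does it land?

An augmented third up from Ebb is G (letter G, 5 semitones up).
A diminished second up from G is Abb (letter A, 0 semitones up).

Abb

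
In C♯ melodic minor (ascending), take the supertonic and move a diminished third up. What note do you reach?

F

The supertonic of C# melodic minor (ascending) is D#.
A diminished third (2 semitones) above D# lands on the letter F, giving F.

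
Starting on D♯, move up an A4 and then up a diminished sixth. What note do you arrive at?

E

An augmented fourth up from D# is G## (letter G, 6 semitones up).
A diminished sixth up from G## is E (letter E, 7 semitones up).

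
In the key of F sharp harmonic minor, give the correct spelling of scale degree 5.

C#

The F# harmonic minor scale runs F# G# A B C# D E#.
Degree 5 is C#.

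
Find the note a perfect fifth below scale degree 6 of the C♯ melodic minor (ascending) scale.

D#

Scale degree 6 of C# melodic minor (ascending) is A#.
A perfect fifth (7 semitones) below A# lands on the letter D, giving D#.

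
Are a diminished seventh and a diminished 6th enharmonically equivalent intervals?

No

A diminished seventh spans 9 semitones; a diminished sixth spans 7.
The spans differ, so they are not enharmonic equivalents.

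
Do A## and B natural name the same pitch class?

A## is pitch class 11; B is pitch class 11.
All spellings map to pitch class 11, so they are enharmonically equivalent.

Yes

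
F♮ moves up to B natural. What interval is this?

The letter names run F→B, a span of 3 letter steps, so the interval is some kind of fourth.
F to B is 6 semitones. A perfect fourth is 5, so 6 makes it augmented.

augmented fourth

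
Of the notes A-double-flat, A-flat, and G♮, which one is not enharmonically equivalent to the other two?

Ab

In 12-tone equal temperament, enharmonic equivalents share a pitch class. Abb is pitch class 7; Ab is pitch class 8; G is pitch class 7.
Abb and G share pitch class 7, while Ab is pitch class 8.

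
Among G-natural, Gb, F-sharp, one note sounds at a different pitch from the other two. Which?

In 12-tone equal temperament, enharmonic equivalents share a pitch class. G is pitch class 7; Gb is pitch class 6; F# is pitch class 6.
Gb and F# share pitch class 6, while G is pitch class 7.

G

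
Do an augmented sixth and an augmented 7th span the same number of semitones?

An augmented sixth spans 10 semitones; an augmented seventh spans 12.
The spans differ, so they are not enharmonic equivalents.

No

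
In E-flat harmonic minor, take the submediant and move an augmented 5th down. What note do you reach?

The submediant of Eb harmonic minor is Cb.
An augmented fifth (8 semitones) below Cb lands on the letter F, giving Fbb.

Fbb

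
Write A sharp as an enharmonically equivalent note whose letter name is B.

Plain B sits 1 semitone above A#, so on the letter B the same pitch needs a flat: Bb.

Bb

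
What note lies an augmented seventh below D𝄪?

E

D down a major seventh is Eb, so the target letter is E.
From D##, an augmented seventh is 12 semitones down: E.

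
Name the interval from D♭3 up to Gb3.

The letter names run D→G, a span of 3 letter steps, so the interval is some kind of fourth.
Db to Gb is 5 semitones. A perfect fourth is 5, so 5 makes it perfect.

perfect fourth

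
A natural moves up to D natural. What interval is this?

perfect fourth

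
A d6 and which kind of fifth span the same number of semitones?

perfect

A diminished sixth spans 7 semitones.
A fifth spanning 7 semitones is perfect (the perfect fifth is 7).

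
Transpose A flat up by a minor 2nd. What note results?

Bbb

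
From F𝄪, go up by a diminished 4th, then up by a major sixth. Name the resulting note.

A diminished fourth up from F## is B (letter B, 4 semitones up).
A major sixth up from B is G# (letter G, 9 semitones up).

G#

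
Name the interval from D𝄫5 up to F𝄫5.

minor third

Counting letters D–E–F gives a third.
Dbb→Fbb = 3 semitones, 1 narrower than the major third (4), so minor.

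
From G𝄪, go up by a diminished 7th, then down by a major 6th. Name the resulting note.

A diminished seventh up from G## is F# (letter F, 9 semitones up).
A major sixth down from F# is A (letter A, 9 semitones down).

A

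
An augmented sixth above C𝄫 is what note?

A sixth above C lands on the letter A.
An augmented sixth spans 10 semitones, so Cbb moves to pitch class 8. On the letter A that is Ab.

Ab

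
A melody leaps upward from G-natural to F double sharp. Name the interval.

augmented seventh

Counting letters G–A–B–C–D–E–F gives a seventh.
G→F## = 12 semitones, 1 wider than the major seventh (11), so augmented.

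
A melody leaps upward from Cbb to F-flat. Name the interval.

augmented fourth

Counting letters C–D–E–F gives a fourth.
Cbb→Fb = 6 semitones, 1 wider than the perfect fourth (5), so augmented.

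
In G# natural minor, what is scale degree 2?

A#

Degree 2 takes the letter 1 step above G, which is A.
In natural minor, degree 2 sits 2 semitones above the tonic. G# + 2 semitones is pitch class 10, spelled on A as A#.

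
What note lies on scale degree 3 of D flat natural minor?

Degree 3 takes the letter 2 steps above D, which is F.
In natural minor, degree 3 sits 3 semitones above the tonic. Db + 3 semitones is pitch class 4, spelled on F as Fb.

Fb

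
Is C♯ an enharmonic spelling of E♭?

No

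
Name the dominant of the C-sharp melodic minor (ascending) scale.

Degree 5 takes the letter 4 steps above C, which is G.
In melodic minor (ascending), degree 5 sits 7 semitones above the tonic. C# + 7 semitones is pitch class 8, spelled on G as G#.

G#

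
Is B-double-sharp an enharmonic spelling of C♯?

B## is pitch class 1; C# is pitch class 1.
All spellings map to pitch class 1, so they are enharmonically equivalent.

Yes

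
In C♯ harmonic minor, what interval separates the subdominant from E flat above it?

The subdominant of C# harmonic minor is F#.
F# up to Eb: letters F→E make it a seventh; 9 semitones makes it diminished.

diminished seventh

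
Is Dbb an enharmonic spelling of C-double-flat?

No

Dbb is pitch class 0; Cbb is pitch class 10.
The pitch classes differ (0 vs. 10), so they are not enharmonic equivalents.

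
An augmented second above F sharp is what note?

F up a major second is G, so the target letter is G.
From F#, an augmented second is 3 semitones up: G##.

G##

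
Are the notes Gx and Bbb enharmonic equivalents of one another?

Yes

G## = pitch class 9 and Bbb = pitch class 9 — the same pitch class, so they are enharmonic equivalents.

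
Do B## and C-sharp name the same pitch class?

Yes

B## is pitch class 1; C# is pitch class 1.
All spellings map to pitch class 1, so they are enharmonically equivalent.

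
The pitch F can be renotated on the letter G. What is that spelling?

F is pitch class 5. The letter G alone is pitch class 7.
To reach pitch class 5 from G requires an offset of -2 semitones, i.e. double flat: Gbb.

Gbb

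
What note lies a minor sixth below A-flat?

A sixth below A lands on the letter C.
A minor sixth spans 8 semitones, so Ab moves to pitch class 0. On the letter C that is C.

C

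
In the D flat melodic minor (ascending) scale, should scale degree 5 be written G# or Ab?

Ab

Each scale degree takes a distinct letter name. Degree 5 of a scale on D must use the letter A.
Ab and G# are enharmonically the same pitch, but only Ab uses the letter A, so it is the correct spelling here.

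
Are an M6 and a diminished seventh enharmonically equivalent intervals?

A major sixth spans 9 semitones; a diminished seventh spans 9.
They are enharmonically equivalent.

Yes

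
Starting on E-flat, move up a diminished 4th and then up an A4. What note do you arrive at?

A diminished fourth up from Eb is Abb (letter A, 4 semitones up).
An augmented fourth up from Abb is Db (letter D, 6 semitones up).

Db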